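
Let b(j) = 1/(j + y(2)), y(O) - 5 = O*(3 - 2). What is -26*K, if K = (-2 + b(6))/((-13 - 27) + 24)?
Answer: -25/8 ≈ -3.1250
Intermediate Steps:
y(O) = 5 + O (y(O) = 5 + O*(3 - 2) = 5 + O*1 = 5 + O)
b(j) = 1/(7 + j) (b(j) = 1/(j + (5 + 2)) = 1/(j + 7) = 1/(7 + j))
K = 25/208 (K = (-2 + 1/(7 + 6))/((-13 - 27) + 24) = (-2 + 1/13)/(-40 + 24) = (-2 + 1/13)/(-16) = -25/13*(-1/16) = 25/208 ≈ 0.12019)
-26*K = -26*25/208 = -25/8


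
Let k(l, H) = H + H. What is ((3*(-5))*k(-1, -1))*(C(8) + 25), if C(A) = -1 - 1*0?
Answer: 720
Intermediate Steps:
k(l, H) = 2*H
C(A) = -1 (C(A) = -1 + 0 = -1)
((3*(-5))*k(-1, -1))*(C(8) + 25) = ((3*(-5))*(2*(-1)))*(-1 + 25) = -15*(-2)*24 = 30*24 = 720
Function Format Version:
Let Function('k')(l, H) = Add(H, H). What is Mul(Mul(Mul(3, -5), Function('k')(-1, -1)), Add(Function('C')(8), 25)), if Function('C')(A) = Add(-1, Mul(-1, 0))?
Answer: 720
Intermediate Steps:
Function('k')(l, H) = Mul(2, H)
Function('C')(A) = -1 (Function('C')(A) = Add(-1, 0) = -1)
Mul(Mul(Mul(3, -5), Function('k')(-1, -1)), Add(Function('C')(8), 25)) = Mul(Mul(Mul(3, -5), Mul(2, -1)), Add(-1, 25)) = Mul(Mul(-15, -2), 24) = Mul(30, 24) = 720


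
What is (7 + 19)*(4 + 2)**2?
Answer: 936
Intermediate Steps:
(7 + 19)*(4 + 2)**2 = 26*6**2 = 26*36 = 936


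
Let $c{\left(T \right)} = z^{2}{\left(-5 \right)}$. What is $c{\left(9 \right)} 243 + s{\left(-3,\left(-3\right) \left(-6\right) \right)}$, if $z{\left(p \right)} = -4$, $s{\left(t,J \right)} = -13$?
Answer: $3875$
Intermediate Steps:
$c{\left(T \right)} = 16$ ($c{\left(T \right)} = \left(-4\right)^{2} = 16$)
$c{\left(9 \right)} 243 + s{\left(-3,\left(-3\right) \left(-6\right) \right)} = 16 \cdot 243 - 13 = 3888 - 13 = 3875$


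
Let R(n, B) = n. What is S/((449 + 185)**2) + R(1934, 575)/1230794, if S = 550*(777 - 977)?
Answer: -16826244637/61840629133 ≈ -0.27209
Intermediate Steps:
S = -110000 (S = 550*(-200) = -110000)
S/((449 + 185)**2) + R(1934, 575)/1230794 = -110000/(449 + 185)**2 + 1934/1230794 = -110000/(634**2) + 1934*(1/1230794) = -110000/401956 + 967/615397 = -110000*1/401956 + 967/615397 = -27500/100489 + 967/615397 = -16826244637/61840629133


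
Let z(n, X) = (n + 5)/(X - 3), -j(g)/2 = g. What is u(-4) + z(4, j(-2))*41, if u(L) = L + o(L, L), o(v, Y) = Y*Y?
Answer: 381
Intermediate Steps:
o(v, Y) = Y²
j(g) = -2*g
z(n, X) = (5 + n)/(-3 + X)
u(L) = L + L²
u(-4) + z(4, j(-2))*41 = -4*(1 - 4) + ((5 + 4)/(-3 - 2*(-2)))*41 = -4*(-3) + (9/(-3 + 4))*41 = 12 + (9/1)*41 = 12 + (1*9)*41 = 12 + 9*41 = 12 + 369 = 381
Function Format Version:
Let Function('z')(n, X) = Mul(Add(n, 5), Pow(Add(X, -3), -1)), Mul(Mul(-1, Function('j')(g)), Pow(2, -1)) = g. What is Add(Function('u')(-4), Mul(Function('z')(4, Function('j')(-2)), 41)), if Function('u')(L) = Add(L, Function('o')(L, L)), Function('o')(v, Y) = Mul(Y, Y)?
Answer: 381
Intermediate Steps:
Function('o')(v, Y) = Pow(Y, 2)
Function('j')(g) = Mul(-2, g)
Function('z')(n, X) = Mul(Pow(Add(-3, X), -1), Add(5, n)) (Function('z')(n, X) = Mul(Add(5, n), Pow(Add(-3, X), -1)) = Mul(Pow(Add(-3, X), -1), Add(5, n)))
Function('u')(L) = Add(L, Pow(L, 2))
Add(Function('u')(-4), Mul(Function('z')(4, Function('j')(-2)), 41)) = Add(Mul(-4, Add(1, -4)), Mul(Mul(Pow(Add(-3, Mul(-2, -2)), -1), Add(5, 4)), 41)) = Add(Mul(-4, -3), Mul(Mul(Pow(Add(-3, 4), -1), 9), 41)) = Add(12, Mul(Mul(Pow(1, -1), 9), 41)) = Add(12, Mul(Mul(1, 9), 41)) = Add(12, Mul(9, 41)) = Add(12, 369) = 381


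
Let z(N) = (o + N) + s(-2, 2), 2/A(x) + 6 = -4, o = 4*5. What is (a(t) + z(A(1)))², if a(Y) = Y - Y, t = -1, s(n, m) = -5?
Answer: 5476/25 ≈ 219.04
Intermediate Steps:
o = 20
A(x) = -⅕ (A(x) = 2/(-6 - 4) = 2/(-10) = 2*(-⅒) = -⅕)
z(N) = 15 + N (z(N) = (20 + N) - 5 = 15 + N)
a(Y) = 0
(a(t) + z(A(1)))² = (0 + (15 - ⅕))² = (0 + 74/5)² = (74/5)² = 5476/25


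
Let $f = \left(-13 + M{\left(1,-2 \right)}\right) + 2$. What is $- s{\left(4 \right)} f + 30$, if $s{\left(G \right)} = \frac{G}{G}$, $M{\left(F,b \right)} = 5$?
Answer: $36$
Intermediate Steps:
$s{\left(G \right)} = 1$
$f = -6$ ($f = \left(-13 + 5\right) + 2 = -8 + 2 = -6$)
$- s{\left(4 \right)} f + 30 = \left(-1\right) 1 \left(-6\right) + 30 = \left(-1\right) \left(-6\right) + 30 = 6 + 30 = 36$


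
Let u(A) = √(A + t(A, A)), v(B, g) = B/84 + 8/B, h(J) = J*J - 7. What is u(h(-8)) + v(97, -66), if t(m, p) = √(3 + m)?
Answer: 10081/8148 + √(57 + 2*√15) ≈ 9.2837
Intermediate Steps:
h(J) = -7 + J² (h(J) = J² - 7 = -7 + J²)
v(B, g) = 8/B + B/84 (v(B, g) = B*(1/84) + 8/B = B/84 + 8/B = 8/B + B/84)
u(A) = √(A + √(3 + A))
u(h(-8)) + v(97, -66) = √((-7 + (-8)²) + √(3 + (-7 + (-8)²))) + (8/97 + (1/84)*97) = √((-7 + 64) + √(3 + (-7 + 64))) + (8*(1/97) + 97/84) = √(57 + √(3 + 57)) + (8/97 + 97/84) = √(57 + √60) + 10081/8148 = √(57 + 2*√15) + 10081/8148 = 10081/8148 + √(57 + 2*√15)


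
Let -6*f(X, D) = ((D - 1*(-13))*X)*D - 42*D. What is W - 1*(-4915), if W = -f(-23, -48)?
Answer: -1189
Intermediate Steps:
f(X, D) = 7*D - D*X*(13 + D)/6 (f(X, D) = -(((D - 1*(-13))*X)*D - 42*D)/6 = -(((D + 13)*X)*D - 42*D)/6 = -(((13 + D)*X)*D - 42*D)/6 = -((X*(13 + D))*D - 42*D)/6 = -(D*X*(13 + D) - 42*D)/6 = -(-42*D + D*X*(13 + D))/6 = 7*D - D*X*(13 + D)/6)
W = -6104 (W = -(-48)*(42 - 13*(-23) - 1*(-48)*(-23))/6 = -(-48)*(42 + 299 - 1104)/6 = -(-48)*(-763)/6 = -1*6104 = -6104)
W - 1*(-4915) = -6104 - 1*(-4915) = -6104 + 4915 = -1189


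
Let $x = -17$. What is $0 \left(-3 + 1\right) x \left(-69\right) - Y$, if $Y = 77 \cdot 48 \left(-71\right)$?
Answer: $262416$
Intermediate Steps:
$Y = -262416$ ($Y = 3696 \left(-71\right) = -262416$)
$0 \left(-3 + 1\right) x \left(-69\right) - Y = 0 \left(-3 + 1\right) \left(-17\right) \left(-69\right) - -262416 = 0 \left(-2\right) \left(-17\right) \left(-69\right) + 262416 = 0 \left(-17\right) \left(-69\right) + 262416 = 0 \left(-69\right) + 262416 = 0 + 262416 = 262416$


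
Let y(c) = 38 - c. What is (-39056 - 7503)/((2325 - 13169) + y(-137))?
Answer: 46559/10669 ≈ 4.3640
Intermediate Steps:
(-39056 - 7503)/((2325 - 13169) + y(-137)) = (-39056 - 7503)/((2325 - 13169) + (38 - 1*(-137))) = -46559/(-10844 + (38 + 137)) = -46559/(-10844 + 175) = -46559/(-10669) = -46559*(-1/10669) = 46559/10669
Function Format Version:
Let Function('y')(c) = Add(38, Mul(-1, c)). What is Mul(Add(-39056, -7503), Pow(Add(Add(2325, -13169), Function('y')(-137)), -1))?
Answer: Rational(46559, 10669) ≈ 4.3640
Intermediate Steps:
Mul(Add(-39056, -7503), Pow(Add(Add(2325, -13169), Function('y')(-137)), -1)) = Mul(Add(-39056, -7503), Pow(Add(Add(2325, -13169), Add(38, Mul(-1, -137))), -1)) = Mul(-46559, Pow(Add(-10844, Add(38, 137)), -1)) = Mul(-46559, Pow(Add(-10844, 175), -1)) = Mul(-46559, Pow(-10669, -1)) = Mul(-46559, Rational(-1, 10669)) = Rational(46559, 10669)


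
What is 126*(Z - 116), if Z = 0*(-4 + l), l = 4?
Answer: -14616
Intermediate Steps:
Z = 0 (Z = 0*(-4 + 4) = 0*0 = 0)
126*(Z - 116) = 126*(0 - 116) = 126*(-116) = -14616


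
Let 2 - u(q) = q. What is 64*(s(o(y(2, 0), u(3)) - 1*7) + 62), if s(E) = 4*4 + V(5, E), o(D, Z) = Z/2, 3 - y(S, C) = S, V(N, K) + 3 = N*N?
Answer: 6400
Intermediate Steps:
V(N, K) = -3 + N² (V(N, K) = -3 + N*N = -3 + N²)
u(q) = 2 - q
y(S, C) = 3 - S
o(D, Z) = Z/2 (o(D, Z) = Z*(½) = Z/2)
s(E) = 38 (s(E) = 4*4 + (-3 + 5²) = 16 + (-3 + 25) = 16 + 22 = 38)
64*(s(o(y(2, 0), u(3)) - 1*7) + 62) = 64*(38 + 62) = 64*100 = 6400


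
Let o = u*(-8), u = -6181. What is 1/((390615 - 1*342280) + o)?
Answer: 1/97783 ≈ 1.0227e-5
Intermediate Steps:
o = 49448 (o = -6181*(-8) = 49448)
1/((390615 - 1*342280) + o) = 1/((390615 - 1*342280) + 49448) = 1/((390615 - 342280) + 49448) = 1/(48335 + 49448) = 1/97783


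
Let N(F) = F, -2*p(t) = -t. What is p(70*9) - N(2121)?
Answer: -1806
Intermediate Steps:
p(t) = t/2 (p(t) = -(-1)*t/2 = t/2)
p(70*9) - N(2121) = (70*9)/2 - 1*2121 = (½)*630 - 2121 = 315 - 2121 = -1806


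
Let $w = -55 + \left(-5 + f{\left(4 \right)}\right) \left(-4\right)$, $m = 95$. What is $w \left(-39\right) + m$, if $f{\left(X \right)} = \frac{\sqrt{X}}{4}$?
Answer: $1538$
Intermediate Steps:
$f{\left(X \right)} = \frac{\sqrt{X}}{4}$
$w = -37$ ($w = -55 + \left(-5 + \frac{\sqrt{4}}{4}\right) \left(-4\right) = -55 + \left(-5 + \frac{1}{4} \cdot 2\right) \left(-4\right) = -55 + \left(-5 + \frac{1}{2}\right) \left(-4\right) = -55 - -18 = -55 + 18 = -37$)
$w \left(-39\right) + m = \left(-37\right) \left(-39\right) + 95 = 1443 + 95 = 1538$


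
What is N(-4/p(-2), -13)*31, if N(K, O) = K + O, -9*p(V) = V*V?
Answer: -124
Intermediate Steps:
p(V) = -V²/9 (p(V) = -V*V/9 = -V²/9)
N(-4/p(-2), -13)*31 = (-4/((-⅑*(-2)²)) - 13)*31 = (-4/((-⅑*4)) - 13)*31 = (-4/(-4/9) - 13)*31 = (-4*(-9/4) - 13)*31 = (9 - 13)*31 = -4*31 = -124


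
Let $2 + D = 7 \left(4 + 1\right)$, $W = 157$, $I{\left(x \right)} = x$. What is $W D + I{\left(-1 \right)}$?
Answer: $5180$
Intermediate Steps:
$D = 33$ ($D = -2 + 7 \left(4 + 1\right) = -2 + 7 \cdot 5 = -2 + 35 = 33$)
$W D + I{\left(-1 \right)} = 157 \cdot 33 - 1 = 5181 - 1 = 5180$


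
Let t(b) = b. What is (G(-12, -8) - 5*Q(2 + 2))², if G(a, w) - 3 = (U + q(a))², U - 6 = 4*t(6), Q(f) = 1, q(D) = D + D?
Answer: 1156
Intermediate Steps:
q(D) = 2*D
U = 30 (U = 6 + 4*6 = 6 + 24 = 30)
G(a, w) = 3 + (30 + 2*a)²
(G(-12, -8) - 5*Q(2 + 2))² = ((3 + 4*(15 - 12)²) - 5*1)² = ((3 + 4*3²) - 5)² = ((3 + 4*9) - 5)² = ((3 + 36) - 5)² = (39 - 5)² = 34² = 1156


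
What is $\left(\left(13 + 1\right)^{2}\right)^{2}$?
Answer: $38416$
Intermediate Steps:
$\left(\left(13 + 1\right)^{2}\right)^{2} = \left(14^{2}\right)^{2} = 196^{2} = 38416$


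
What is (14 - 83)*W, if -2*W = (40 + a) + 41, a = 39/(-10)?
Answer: 53199/20 ≈ 2659.9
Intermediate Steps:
a = -39/10 (a = 39*(-1/10) = -39/10 ≈ -3.9000)
W = -771/20 (W = -((40 - 39/10) + 41)/2 = -(361/10 + 41)/2 = -1/2*771/10 = -771/20 ≈ -38.550)
(14 - 83)*W = (14 - 83)*(-771/20) = -69*(-771/20) = 53199/20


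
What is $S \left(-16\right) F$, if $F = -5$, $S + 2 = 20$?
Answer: $1440$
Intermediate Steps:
$S = 18$ ($S = -2 + 20 = 18$)
$S \left(-16\right) F = 18 \left(-16\right) \left(-5\right) = \left(-288\right) \left(-5\right) = 1440$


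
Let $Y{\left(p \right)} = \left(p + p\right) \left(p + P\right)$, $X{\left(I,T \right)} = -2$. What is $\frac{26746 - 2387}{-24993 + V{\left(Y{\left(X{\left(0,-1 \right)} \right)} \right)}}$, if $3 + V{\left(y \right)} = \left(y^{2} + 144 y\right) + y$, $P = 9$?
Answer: $- \frac{24359}{28272} \approx -0.86159$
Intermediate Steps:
$Y{\left(p \right)} = 2 p \left(9 + p\right)$ ($Y{\left(p \right)} = \left(p + p\right) \left(p + 9\right) = 2 p \left(9 + p\right)$)
$V{\left(y \right)} = -3 + y^{2} + 145 y$ ($V{\left(y \right)} = -3 + \left(\left(y^{2} + 144 y\right) + y\right) = -3 + \left(y^{2} + 145 y\right) = -3 + y^{2} + 145 y$)
$\frac{26746 - 2387}{-24993 + V{\left(Y{\left(X{\left(0,-1 \right)} \right)} \right)}} = \frac{26746 - 2387}{-24993 + \left(-3 + \left(2 \left(-2\right) \left(9 - 2\right)\right)^{2} + 145 \cdot 2 \left(-2\right) \left(9 - 2\right)\right)} = \frac{24359}{-24993 + \left(-3 + \left(2 \left(-2\right) 7\right)^{2} + 145 \cdot 2 \left(-2\right) 7\right)} = \frac{24359}{-24993 + \left(-3 + \left(-28\right)^{2} + 145 \left(-28\right)\right)} = \frac{24359}{-24993 - 3279} = \frac{24359}{-28272} = 24359 \left(- \frac{1}{28272}\right) = - \frac{24359}{28272}$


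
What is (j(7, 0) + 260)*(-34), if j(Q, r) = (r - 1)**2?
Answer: -8874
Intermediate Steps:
j(Q, r) = (-1 + r)**2
(j(7, 0) + 260)*(-34) = ((-1 + 0)**2 + 260)*(-34) = ((-1)**2 + 260)*(-34) = (1 + 260)*(-34) = 261*(-34) = -8874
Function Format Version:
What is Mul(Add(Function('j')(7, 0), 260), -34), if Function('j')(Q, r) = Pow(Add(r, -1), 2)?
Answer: -8874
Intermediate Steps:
Function('j')(Q, r) = Pow(Add(-1, r), 2)
Mul(Add(Function('j')(7, 0), 260), -34) = Mul(Add(Pow(Add(-1, 0), 2), 260), -34) = Mul(Add(Pow(-1, 2), 260), -34) = Mul(Add(1, 260), -34) = Mul(261, -34) = -8874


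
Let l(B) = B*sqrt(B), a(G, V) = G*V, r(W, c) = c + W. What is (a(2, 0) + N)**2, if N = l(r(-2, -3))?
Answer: -125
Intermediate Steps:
r(W, c) = W + c
l(B) = B**(3/2)
N = -5*I*sqrt(5) (N = (-2 - 3)**(3/2) = (-5)**(3/2) = -5*I*sqrt(5) ≈ -11.18*I)
(a(2, 0) + N)**2 = (2*0 - 5*I*sqrt(5))**2 = (0 - 5*I*sqrt(5))**2 = (-5*I*sqrt(5))**2 = -125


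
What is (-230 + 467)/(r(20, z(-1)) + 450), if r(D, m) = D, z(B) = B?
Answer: 237/470 ≈ 0.50426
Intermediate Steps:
(-230 + 467)/(r(20, z(-1)) + 450) = (-230 + 467)/(20 + 450) = 237/470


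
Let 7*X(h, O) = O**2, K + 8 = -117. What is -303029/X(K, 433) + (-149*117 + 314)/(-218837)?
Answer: -8697888240/774142081 ≈ -11.236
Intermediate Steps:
K = -125 (K = -8 - 117 = -125)
X(h, O) = O**2/7
-303029/X(K, 433) + (-149*117 + 314)/(-218837) = -303029/((1/7)*433**2) + (-149*117 + 314)/(-218837) = -303029/((1/7)*187489) + (-17433 + 314)*(-1/218837) = -303029/187489/7 - 17119*(-1/218837) = -303029*7/187489 + 323/4129 = -2121203/187489 + 323/4129 = -8697888240/774142081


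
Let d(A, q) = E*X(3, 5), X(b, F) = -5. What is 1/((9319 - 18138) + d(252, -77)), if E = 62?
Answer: -1/9129 ≈ -0.00010954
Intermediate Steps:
d(A, q) = -310 (d(A, q) = 62*(-5) = -310)
1/((9319 - 18138) + d(252, -77)) = 1/((9319 - 18138) - 310) = 1/(-8819 - 310) = 1/(-9129) = -1/9129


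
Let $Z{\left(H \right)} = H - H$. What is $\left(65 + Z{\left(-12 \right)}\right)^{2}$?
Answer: $4225$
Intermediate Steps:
$Z{\left(H \right)} = 0$
$\left(65 + Z{\left(-12 \right)}\right)^{2} = \left(65 + 0\right)^{2} = 65^{2} = 4225$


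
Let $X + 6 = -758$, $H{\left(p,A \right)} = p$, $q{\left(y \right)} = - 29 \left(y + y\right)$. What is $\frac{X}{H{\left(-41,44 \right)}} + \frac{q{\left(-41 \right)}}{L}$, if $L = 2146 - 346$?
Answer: $\frac{736349}{36900} \approx 19.955$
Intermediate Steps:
$q{\left(y \right)} = - 58 y$ ($q{\left(y \right)} = - 29 \cdot 2 y = - 58 y$)
$X = -764$ ($X = -6 - 758 = -764$)
$L = 1800$ ($L = 2146 - 346 = 1800$)
$\frac{X}{H{\left(-41,44 \right)}} + \frac{q{\left(-41 \right)}}{L} = - \frac{764}{-41} + \frac{\left(-58\right) \left(-41\right)}{1800} = \left(-764\right) \left(- \frac{1}{41}\right) + 2378 \cdot \frac{1}{1800} = \frac{764}{41} + \frac{1189}{900} = \frac{736349}{36900}$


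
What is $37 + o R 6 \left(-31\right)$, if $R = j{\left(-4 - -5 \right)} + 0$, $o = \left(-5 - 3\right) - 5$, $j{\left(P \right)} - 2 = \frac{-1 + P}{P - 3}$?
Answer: $4873$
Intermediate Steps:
$j{\left(P \right)} = 2 + \frac{-1 + P}{-3 + P}$ ($j{\left(P \right)} = 2 + \frac{-1 + P}{P - 3} = 2 + \frac{-1 + P}{-3 + P}$)
$o = -13$ ($o = -8 - 5 = -13$)
$R = 2$ ($R = \frac{-7 + 3 \left(-4 - -5\right)}{-3 - -1} + 0 = \frac{-7 + 3 \left(-4 + 5\right)}{-3 + \left(-4 + 5\right)} + 0 = \frac{-7 + 3 \cdot 1}{-3 + 1} + 0 = \frac{-7 + 3}{-2} + 0 = \left(- \frac{1}{2}\right) \left(-4\right) + 0 = 2 + 0 = 2$)
$37 + o R 6 \left(-31\right) = 37 + \left(-13\right) 2 \cdot 6 \left(-31\right) = 37 + \left(-26\right) 6 \left(-31\right) = 37 - -4836 = 37 + 4836 = 4873$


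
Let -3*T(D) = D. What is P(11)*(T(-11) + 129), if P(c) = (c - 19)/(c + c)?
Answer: -1592/33 ≈ -48.242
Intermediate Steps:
P(c) = (-19 + c)/(2*c) (P(c) = (-19 + c)/((2*c)) = (-19 + c)*(1/(2*c)) = (-19 + c)/(2*c))
T(D) = -D/3
P(11)*(T(-11) + 129) = ((½)*(-19 + 11)/11)*(-⅓*(-11) + 129) = ((½)*(1/11)*(-8))*(11/3 + 129) = -4/11*398/3 = -1592/33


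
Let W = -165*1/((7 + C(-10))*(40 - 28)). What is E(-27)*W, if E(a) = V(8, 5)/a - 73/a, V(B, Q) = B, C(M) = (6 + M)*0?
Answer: -3575/756 ≈ -4.7288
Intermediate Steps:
C(M) = 0
E(a) = -65/a (E(a) = 8/a - 73/a = -65/a)
W = -55/28 (W = -165*1/((7 + 0)*(40 - 28)) = -165/(12*7) = -165/84 = -165*1/84 = -55/28 ≈ -1.9643)
E(-27)*W = -65/(-27)*(-55/28) = -65*(-1/27)*(-55/28) = (65/27)*(-55/28) = -3575/756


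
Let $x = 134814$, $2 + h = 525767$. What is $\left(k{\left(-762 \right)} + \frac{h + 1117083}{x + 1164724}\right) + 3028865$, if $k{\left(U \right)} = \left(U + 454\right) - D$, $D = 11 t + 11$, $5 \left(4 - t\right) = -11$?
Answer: $\frac{9839059065261}{3248845} \approx 3.0285 \cdot 10^{6}$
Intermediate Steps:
$t = \frac{31}{5}$ ($t = 4 - - \frac{11}{5} = 4 + \frac{11}{5} = \frac{31}{5} \approx 6.2$)
$h = 525765$ ($h = -2 + 525767 = 525765$)
$D = \frac{396}{5}$ ($D = 11 \cdot \frac{31}{5} + 11 = \frac{341}{5} + 11 = \frac{396}{5} \approx 79.2$)
$k{\left(U \right)} = \frac{1874}{5} + U$ ($k{\left(U \right)} = \left(U + 454\right) - \frac{396}{5} = \left(454 + U\right) - \frac{396}{5} = \frac{1874}{5} + U$)
$\left(k{\left(-762 \right)} + \frac{h + 1117083}{x + 1164724}\right) + 3028865 = \left(\left(\frac{1874}{5} - 762\right) + \frac{525765 + 1117083}{134814 + 1164724}\right) + 3028865 = \left(- \frac{1936}{5} + \frac{1642848}{1299538}\right) + 3028865 = \left(- \frac{1936}{5} + 1642848 \cdot \frac{1}{1299538}\right) + 3028865 = \left(- \frac{1936}{5} + \frac{821424}{649769}\right) + 3028865 = - \frac{1253845664}{3248845} + 3028865 = \frac{9839059065261}{3248845}$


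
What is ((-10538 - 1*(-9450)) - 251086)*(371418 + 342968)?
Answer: -180149575164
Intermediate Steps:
((-10538 - 1*(-9450)) - 251086)*(371418 + 342968) = ((-10538 + 9450) - 251086)*714386 = (-1088 - 251086)*714386 = -252174*714386 = -180149575164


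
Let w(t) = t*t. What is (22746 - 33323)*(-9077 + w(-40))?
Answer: 79084229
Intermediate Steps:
w(t) = t²
(22746 - 33323)*(-9077 + w(-40)) = (22746 - 33323)*(-9077 + (-40)²) = -10577*(-9077 + 1600) = -10577*(-7477) = 79084229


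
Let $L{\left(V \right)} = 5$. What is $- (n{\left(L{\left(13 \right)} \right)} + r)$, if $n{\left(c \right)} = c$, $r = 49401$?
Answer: $-49406$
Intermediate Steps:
$- (n{\left(L{\left(13 \right)} \right)} + r) = - (5 + 49401) = \left(-1\right) 49406 = -49406$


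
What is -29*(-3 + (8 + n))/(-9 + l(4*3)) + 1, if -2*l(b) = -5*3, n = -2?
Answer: 59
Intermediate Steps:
l(b) = 15/2 (l(b) = -(-5)*3/2 = -½*(-15) = 15/2)
-29*(-3 + (8 + n))/(-9 + l(4*3)) + 1 = -29*(-3 + (8 - 2))/(-9 + 15/2) + 1 = -29*(-3 + 6)/(-3/2) + 1 = -87*(-2)/3 + 1 = -29*(-2) + 1 = 58 + 1 = 59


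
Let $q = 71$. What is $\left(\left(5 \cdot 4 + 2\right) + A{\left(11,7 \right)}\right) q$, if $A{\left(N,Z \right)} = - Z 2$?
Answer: $568$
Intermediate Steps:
$A{\left(N,Z \right)} = - 2 Z$
$\left(\left(5 \cdot 4 + 2\right) + A{\left(11,7 \right)}\right) q = \left(\left(5 \cdot 4 + 2\right) - 14\right) 71 = \left(\left(20 + 2\right) - 14\right) 71 = \left(22 - 14\right) 71 = 8 \cdot 71 = 568$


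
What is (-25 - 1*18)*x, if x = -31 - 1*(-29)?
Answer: 86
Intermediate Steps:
x = -2 (x = -31 + 29 = -2)
(-25 - 1*18)*x = (-25 - 1*18)*(-2) = (-25 - 18)*(-2) = -43*(-2) = 86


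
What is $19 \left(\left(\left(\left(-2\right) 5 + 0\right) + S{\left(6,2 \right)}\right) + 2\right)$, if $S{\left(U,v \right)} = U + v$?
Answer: $0$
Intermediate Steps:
$19 \left(\left(\left(\left(-2\right) 5 + 0\right) + S{\left(6,2 \right)}\right) + 2\right) = 19 \left(\left(\left(\left(-2\right) 5 + 0\right) + \left(6 + 2\right)\right) + 2\right) = 19 \left(\left(\left(-10 + 0\right) + 8\right) + 2\right) = 19 \left(\left(-10 + 8\right) + 2\right) = 19 \left(-2 + 2\right) = 19 \cdot 0 = 0$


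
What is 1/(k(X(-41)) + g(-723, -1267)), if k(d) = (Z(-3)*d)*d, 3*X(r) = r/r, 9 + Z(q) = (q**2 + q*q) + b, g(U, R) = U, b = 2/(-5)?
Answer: -45/32492 ≈ -0.0013850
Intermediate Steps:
b = -2/5 (b = 2*(-1/5) = -2/5 ≈ -0.40000)
Z(q) = -47/5 + 2*q**2 (Z(q) = -9 + ((q**2 + q*q) - 2/5) = -9 + ((q**2 + q**2) - 2/5) = -9 + (2*q**2 - 2/5) = -9 + (-2/5 + 2*q**2) = -47/5 + 2*q**2)
X(r) = 1/3 (X(r) = (r/r)/3 = (1/3)*1 = 1/3)
k(d) = 43*d**2/5 (k(d) = ((-47/5 + 2*(-3)**2)*d)*d = ((-47/5 + 2*9)*d)*d = ((-47/5 + 18)*d)*d = (43*d/5)*d = 43*d**2/5)
1/(k(X(-41)) + g(-723, -1267)) = 1/(43*(1/3)**2/5 - 723) = 1/((43/5)*(1/9) - 723) = 1/(43/45 - 723) = 1/(-32492/45) = -45/32492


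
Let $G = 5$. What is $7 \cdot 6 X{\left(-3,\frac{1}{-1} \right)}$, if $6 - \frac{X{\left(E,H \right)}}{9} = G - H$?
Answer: $0$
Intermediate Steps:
$X{\left(E,H \right)} = 9 + 9 H$ ($X{\left(E,H \right)} = 54 - 9 \left(5 - H\right) = 54 + \left(-45 + 9 H\right) = 9 + 9 H$)
$7 \cdot 6 X{\left(-3,\frac{1}{-1} \right)} = 7 \cdot 6 \left(9 + \frac{9}{-1}\right) = 42 \left(9 + 9 \left(-1\right)\right) = 42 \left(9 - 9\right) = 42 \cdot 0 = 0$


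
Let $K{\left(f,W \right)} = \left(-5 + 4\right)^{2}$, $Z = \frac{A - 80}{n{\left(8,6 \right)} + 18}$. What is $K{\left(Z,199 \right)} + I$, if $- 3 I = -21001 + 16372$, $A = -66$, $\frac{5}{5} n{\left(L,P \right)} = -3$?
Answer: $1544$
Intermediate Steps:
$n{\left(L,P \right)} = -3$
$Z = - \frac{146}{15}$ ($Z = \frac{-66 - 80}{-3 + 18} = - \frac{146}{15} \approx -9.7333$)
$I = 1543$ ($I = - \frac{-21001 + 16372}{3} = \left(- \frac{1}{3}\right) \left(-4629\right) = 1543$)
$K{\left(f,W \right)} = 1$ ($K{\left(f,W \right)} = \left(-1\right)^{2} = 1$)
$K{\left(Z,199 \right)} + I = 1 + 1543 = 1544$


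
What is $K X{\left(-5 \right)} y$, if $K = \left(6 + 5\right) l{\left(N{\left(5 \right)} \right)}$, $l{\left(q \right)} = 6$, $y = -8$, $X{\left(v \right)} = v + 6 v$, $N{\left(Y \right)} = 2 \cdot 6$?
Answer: $18480$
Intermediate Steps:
$N{\left(Y \right)} = 12$
$X{\left(v \right)} = 7 v$
$K = 66$ ($K = \left(6 + 5\right) 6 = 11 \cdot 6 = 66$)
$K X{\left(-5 \right)} y = 66 \cdot 7 \left(-5\right) \left(-8\right) = 66 \left(-35\right) \left(-8\right) = \left(-2310\right) \left(-8\right) = 18480$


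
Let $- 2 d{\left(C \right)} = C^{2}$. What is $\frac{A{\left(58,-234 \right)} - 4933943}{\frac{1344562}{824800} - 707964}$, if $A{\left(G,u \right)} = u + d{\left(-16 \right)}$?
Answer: $\frac{2034907382000}{291963681319} \approx 6.9697$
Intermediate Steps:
$d{\left(C \right)} = - \frac{C^{2}}{2}$
$A{\left(G,u \right)} = -128 + u$ ($A{\left(G,u \right)} = u - \frac{\left(-16\right)^{2}}{2} = u - 128 = -128 + u$)
$\frac{A{\left(58,-234 \right)} - 4933943}{\frac{1344562}{824800} - 707964} = \frac{\left(-128 - 234\right) - 4933943}{\frac{1344562}{824800} - 707964} = \frac{-362 - 4933943}{1344562 \cdot \frac{1}{824800} - 707964} = - \frac{4934305}{\frac{672281}{412400} - 707964} = - \frac{4934305}{- \frac{291963681319}{412400}} = \left(-4934305\right) \left(- \frac{412400}{291963681319}\right) = \frac{2034907382000}{291963681319}$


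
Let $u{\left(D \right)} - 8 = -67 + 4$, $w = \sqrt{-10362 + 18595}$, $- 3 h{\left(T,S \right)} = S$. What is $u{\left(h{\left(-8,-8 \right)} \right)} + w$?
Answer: $-55 + \sqrt{8233} \approx 35.736$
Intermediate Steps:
$h{\left(T,S \right)} = - \frac{S}{3}$
$w = \sqrt{8233} \approx 90.736$
$u{\left(D \right)} = -55$ ($u{\left(D \right)} = 8 + \left(-67 + 4\right) = 8 - 63 = -55$)
$u{\left(h{\left(-8,-8 \right)} \right)} + w = -55 + \sqrt{8233}$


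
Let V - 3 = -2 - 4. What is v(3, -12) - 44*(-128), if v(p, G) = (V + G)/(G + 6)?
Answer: 11269/2 ≈ 5634.5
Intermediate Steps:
V = -3 (V = 3 + (-2 - 4) = 3 - 6 = -3)
v(p, G) = (-3 + G)/(6 + G) (v(p, G) = (-3 + G)/(G + 6) = (-3 + G)/(6 + G))
v(3, -12) - 44*(-128) = (-3 - 12)/(6 - 12) - 44*(-128) = -15/(-6) + 5632 = -⅙*(-15) + 5632 = 5/2 + 5632 = 11269/2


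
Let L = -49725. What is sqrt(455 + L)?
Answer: I*sqrt(49270) ≈ 221.97*I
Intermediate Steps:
sqrt(455 + L) = sqrt(455 - 49725) = sqrt(-49270) = I*sqrt(49270)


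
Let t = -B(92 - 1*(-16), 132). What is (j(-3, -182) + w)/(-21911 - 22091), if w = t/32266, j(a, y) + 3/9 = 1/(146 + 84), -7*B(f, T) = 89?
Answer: 6401158/857185251195 ≈ 7.4676e-6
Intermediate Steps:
B(f, T) = -89/7 (B(f, T) = -⅐*89 = -89/7)
t = 89/7 (t = -1*(-89/7) = 89/7 ≈ 12.714)
j(a, y) = -227/690 (j(a, y) = -⅓ + 1/(146 + 84) = -⅓ + 1/230 = -227/690)
w = 89/225862 (w = (89/7)/32266 = (89/7)*(1/32266) = 89/225862 ≈ 0.00039405)
(j(-3, -182) + w)/(-21911 - 22091) = (-227/690 + 89/225862)/(-21911 - 22091) = -12802316/38961195/(-44002) = -12802316/38961195*(-1/44002) = 6401158/857185251195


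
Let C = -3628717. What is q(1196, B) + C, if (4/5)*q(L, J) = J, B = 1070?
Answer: -7254759/2 ≈ -3.6274e+6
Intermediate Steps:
q(L, J) = 5*J/4
q(1196, B) + C = (5/4)*1070 - 3628717 = 2675/2 - 3628717 = -7254759/2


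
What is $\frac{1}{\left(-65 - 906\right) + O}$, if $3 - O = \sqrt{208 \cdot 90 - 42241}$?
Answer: $\frac{i}{\sqrt{23521} - 968 i} \approx -0.0010078 + 0.00015967 i$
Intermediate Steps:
$O = 3 - i \sqrt{23521}$ ($O = 3 - \sqrt{208 \cdot 90 - 42241} = 3 - \sqrt{18720 - 42241} = 3 - \sqrt{-23521} = 3 - i \sqrt{23521} \approx 3.0 - 153.37 i$)
$\frac{1}{\left(-65 - 906\right) + O} = \frac{1}{\left(-65 - 906\right) + \left(3 - i \sqrt{23521}\right)} = \frac{1}{-971 + \left(3 - i \sqrt{23521}\right)} = \frac{1}{-968 - i \sqrt{23521}}$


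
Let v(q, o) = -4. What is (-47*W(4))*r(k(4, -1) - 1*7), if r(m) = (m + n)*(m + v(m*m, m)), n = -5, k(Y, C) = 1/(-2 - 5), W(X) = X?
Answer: -1246440/49 ≈ -25438.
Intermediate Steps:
k(Y, C) = -⅐ (k(Y, C) = 1/(-7) = -⅐)
r(m) = (-5 + m)*(-4 + m) (r(m) = (m - 5)*(m - 4) = (-5 + m)*(-4 + m))
(-47*W(4))*r(k(4, -1) - 1*7) = (-47*4)*(20 + (-⅐ - 1*7)² - 9*(-⅐ - 1*7)) = -188*(20 + (-⅐ - 7)² - 9*(-⅐ - 7)) = -188*(20 + (-50/7)² - 9*(-50/7)) = -188*(20 + 2500/49 + 450/7) = -188*6630/49 = -1246440/49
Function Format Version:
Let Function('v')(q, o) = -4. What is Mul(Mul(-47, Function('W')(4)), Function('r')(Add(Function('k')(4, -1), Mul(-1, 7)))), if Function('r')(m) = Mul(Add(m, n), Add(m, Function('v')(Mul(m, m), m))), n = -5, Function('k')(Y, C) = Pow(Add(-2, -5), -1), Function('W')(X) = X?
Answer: Rational(-1246440, 49) ≈ -25438.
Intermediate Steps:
Function('k')(Y, C) = Rational(-1, 7) (Function('k')(Y, C) = Pow(-7, -1) = Rational(-1, 7))
Function('r')(m) = Mul(Add(-5, m), Add(-4, m)) (Function('r')(m) = Mul(Add(m, -5), Add(m, -4)) = Mul(Add(-5, m), Add(-4, m)))
Mul(Mul(-47, Function('W')(4)), Function('r')(Add(Function('k')(4, -1), Mul(-1, 7)))) = Mul(Mul(-47, 4), Add(20, Pow(Add(Rational(-1, 7), Mul(-1, 7)), 2), Mul(-9, Add(Rational(-1, 7), Mul(-1, 7))))) = Mul(-188, Add(20, Pow(Add(Rational(-1, 7), -7), 2), Mul(-9, Add(Rational(-1, 7), -7)))) = Mul(-188, Add(20, Pow(Rational(-50, 7), 2), Mul(-9, Rational(-50, 7)))) = Mul(-188, Add(20, Rational(2500, 49), Rational(450, 7))) = Mul(-188, Rational(6630, 49)) = Rational(-1246440, 49)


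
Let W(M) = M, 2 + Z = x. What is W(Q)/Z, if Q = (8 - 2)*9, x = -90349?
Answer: -6/10039 ≈ -0.00059767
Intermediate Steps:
Z = -90351 (Z = -2 - 90349 = -90351)
Q = 54 (Q = 6*9 = 54)
W(Q)/Z = 54/(-90351) = 54*(-1/90351) = -6/10039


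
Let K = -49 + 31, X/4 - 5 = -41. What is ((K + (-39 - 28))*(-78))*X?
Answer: -954720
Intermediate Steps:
X = -144 (X = 20 + 4*(-41) = 20 - 164 = -144)
K = -18
((K + (-39 - 28))*(-78))*X = ((-18 + (-39 - 28))*(-78))*(-144) = ((-18 - 67)*(-78))*(-144) = -85*(-78)*(-144) = 6630*(-144) = -954720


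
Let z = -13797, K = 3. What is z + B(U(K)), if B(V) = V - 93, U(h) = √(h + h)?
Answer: -13890 + √6 ≈ -13888.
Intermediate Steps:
U(h) = √2*√h (U(h) = √(2*h) = √2*√h)
B(V) = -93 + V
z + B(U(K)) = -13797 + (-93 + √2*√3) = -13797 + (-93 + √6) = -13890 + √6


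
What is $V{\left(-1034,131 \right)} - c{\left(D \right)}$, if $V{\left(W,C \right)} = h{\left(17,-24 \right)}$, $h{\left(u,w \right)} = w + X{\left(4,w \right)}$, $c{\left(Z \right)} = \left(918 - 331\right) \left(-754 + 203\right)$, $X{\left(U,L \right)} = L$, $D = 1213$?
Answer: $323389$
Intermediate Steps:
$c{\left(Z \right)} = -323437$ ($c{\left(Z \right)} = 587 \left(-551\right) = -323437$)
$h{\left(u,w \right)} = 2 w$ ($h{\left(u,w \right)} = w + w = 2 w$)
$V{\left(W,C \right)} = -48$ ($V{\left(W,C \right)} = 2 \left(-24\right) = -48$)
$V{\left(-1034,131 \right)} - c{\left(D \right)} = -48 - -323437 = -48 + 323437 = 323389$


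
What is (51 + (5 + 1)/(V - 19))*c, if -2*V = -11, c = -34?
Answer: -15470/9 ≈ -1718.9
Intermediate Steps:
V = 11/2 (V = -½*(-11) = 11/2 ≈ 5.5000)
(51 + (5 + 1)/(V - 19))*c = (51 + (5 + 1)/(11/2 - 19))*(-34) = (51 + 6/(-27/2))*(-34) = (51 + 6*(-2/27))*(-34) = (51 - 4/9)*(-34) = (455/9)*(-34) = -15470/9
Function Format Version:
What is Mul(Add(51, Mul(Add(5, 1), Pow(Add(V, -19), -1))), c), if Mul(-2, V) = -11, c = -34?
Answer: Rational(-15470, 9) ≈ -1718.9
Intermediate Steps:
V = Rational(11, 2) (V = Mul(Rational(-1, 2), -11) = Rational(11, 2) ≈ 5.5000)
Mul(Add(51, Mul(Add(5, 1), Pow(Add(V, -19), -1))), c) = Mul(Add(51, Mul(Add(5, 1), Pow(Add(Rational(11, 2), -19), -1))), -34) = Mul(Add(51, Mul(6, Pow(Rational(-27, 2), -1))), -34) = Mul(Add(51, Mul(6, Rational(-2, 27))), -34) = Mul(Add(51, Rational(-4, 9)), -34) = Mul(Rational(455, 9), -34) = Rational(-15470, 9)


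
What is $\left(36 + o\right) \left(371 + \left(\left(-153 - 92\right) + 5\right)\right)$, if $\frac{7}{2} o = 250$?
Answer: $\frac{98512}{7} \approx 14073.0$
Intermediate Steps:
$o = \frac{500}{7}$ ($o = \frac{2}{7} \cdot 250 = \frac{500}{7} \approx 71.429$)
$\left(36 + o\right) \left(371 + \left(\left(-153 - 92\right) + 5\right)\right) = \left(36 + \frac{500}{7}\right) \left(371 + \left(\left(-153 - 92\right) + 5\right)\right) = \frac{752 \left(371 + \left(-245 + 5\right)\right)}{7} = \frac{752 \left(371 - 240\right)}{7} = \frac{752}{7} \cdot 131 = \frac{98512}{7}$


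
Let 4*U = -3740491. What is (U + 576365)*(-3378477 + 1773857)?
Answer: 575669860805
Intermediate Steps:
U = -3740491/4 (U = (1/4)*(-3740491) = -3740491/4 ≈ -9.3512e+5)
(U + 576365)*(-3378477 + 1773857) = (-3740491/4 + 576365)*(-3378477 + 1773857) = -1435031/4*(-1604620) = 575669860805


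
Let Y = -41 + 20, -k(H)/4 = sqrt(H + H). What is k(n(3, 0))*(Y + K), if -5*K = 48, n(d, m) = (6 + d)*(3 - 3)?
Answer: 0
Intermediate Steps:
n(d, m) = 0 (n(d, m) = (6 + d)*0 = 0)
K = -48/5 (K = -1/5*48 = -48/5 ≈ -9.6000)
k(H) = -4*sqrt(2)*sqrt(H) (k(H) = -4*sqrt(H + H) = -4*sqrt(2)*sqrt(H))
Y = -21
k(n(3, 0))*(Y + K) = (-4*sqrt(2)*sqrt(0))*(-21 - 48/5) = -4*sqrt(2)*0*(-153/5) = 0*(-153/5) = 0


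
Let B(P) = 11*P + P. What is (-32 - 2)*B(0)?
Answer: 0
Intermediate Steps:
B(P) = 12*P
(-32 - 2)*B(0) = (-32 - 2)*(12*0) = -34*0 = 0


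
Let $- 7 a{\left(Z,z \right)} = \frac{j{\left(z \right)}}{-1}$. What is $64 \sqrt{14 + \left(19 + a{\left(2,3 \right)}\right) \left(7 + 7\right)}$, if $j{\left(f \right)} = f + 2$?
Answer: $64 \sqrt{290} \approx 1089.9$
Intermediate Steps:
$j{\left(f \right)} = 2 + f$
$a{\left(Z,z \right)} = \frac{2}{7} + \frac{z}{7}$ ($a{\left(Z,z \right)} = - \frac{\left(2 + z\right) \frac{1}{-1}}{7} = - \frac{\left(2 + z\right) \left(-1\right)}{7} = - \frac{-2 - z}{7} = \frac{2}{7} + \frac{z}{7}$)
$64 \sqrt{14 + \left(19 + a{\left(2,3 \right)}\right) \left(7 + 7\right)} = 64 \sqrt{14 + \left(19 + \left(\frac{2}{7} + \frac{1}{7} \cdot 3\right)\right) \left(7 + 7\right)} = 64 \sqrt{14 + \left(19 + \left(\frac{2}{7} + \frac{3}{7}\right)\right) 14} = 64 \sqrt{14 + \left(19 + \frac{5}{7}\right) 14} = 64 \sqrt{14 + \frac{138}{7} \cdot 14} = 64 \sqrt{14 + 276} = 64 \sqrt{290}$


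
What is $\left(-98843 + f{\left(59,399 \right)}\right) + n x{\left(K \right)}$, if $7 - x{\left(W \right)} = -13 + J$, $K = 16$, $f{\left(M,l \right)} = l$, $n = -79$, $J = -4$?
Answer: $-100340$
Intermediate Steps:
$x{\left(W \right)} = 24$ ($x{\left(W \right)} = 7 - \left(-13 - 4\right) = 7 - -17 = 7 + 17 = 24$)
$\left(-98843 + f{\left(59,399 \right)}\right) + n x{\left(K \right)} = \left(-98843 + 399\right) - 1896 = -98444 - 1896 = -100340$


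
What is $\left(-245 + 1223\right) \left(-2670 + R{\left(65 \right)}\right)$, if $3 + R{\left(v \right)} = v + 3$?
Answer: $-2547690$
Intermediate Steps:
$R{\left(v \right)} = v$ ($R{\left(v \right)} = -3 + \left(v + 3\right) = -3 + \left(3 + v\right) = v$)
$\left(-245 + 1223\right) \left(-2670 + R{\left(65 \right)}\right) = \left(-245 + 1223\right) \left(-2670 + 65\right) = 978 \left(-2605\right) = -2547690$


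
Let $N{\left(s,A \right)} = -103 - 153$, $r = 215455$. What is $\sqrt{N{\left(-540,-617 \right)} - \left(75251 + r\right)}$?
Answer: $7 i \sqrt{5938} \approx 539.41 i$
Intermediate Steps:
$N{\left(s,A \right)} = -256$ ($N{\left(s,A \right)} = -103 - 153 = -256$)
$\sqrt{N{\left(-540,-617 \right)} - \left(75251 + r\right)} = \sqrt{-256 - 290706} = \sqrt{-290962} = 7 i \sqrt{5938}$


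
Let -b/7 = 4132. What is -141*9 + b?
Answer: -30193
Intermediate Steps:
b = -28924 (b = -7*4132 = -28924)
-141*9 + b = -141*9 - 28924 = -1269 - 28924 = -30193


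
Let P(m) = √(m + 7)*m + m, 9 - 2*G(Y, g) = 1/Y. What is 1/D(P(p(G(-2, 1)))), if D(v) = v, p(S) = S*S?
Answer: -256/164977 + 64*√473/164977 ≈ 0.0068853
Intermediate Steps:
G(Y, g) = 9/2 - 1/(2*Y)
p(S) = S²
P(m) = m + m*√(7 + m) (P(m) = √(7 + m)*m + m = m*√(7 + m) + m = m + m*√(7 + m))
1/D(P(p(G(-2, 1)))) = 1/(((½)*(-1 + 9*(-2))/(-2))²*(1 + √(7 + ((½)*(-1 + 9*(-2))/(-2))²))) = 1/(((½)*(-½)*(-1 - 18))²*(1 + √(7 + ((½)*(-½)*(-1 - 18))²))) = 1/(((½)*(-½)*(-19))²*(1 + √(7 + ((½)*(-½)*(-19))²))) = 1/((19/4)²*(1 + √(7 + (19/4)²))) = 1/(361*(1 + √(7 + 361/16))/16) = 1/(361*(1 + √(473/16))/16) = 1/(361*(1 + √473/4)/16) = 1/(361/16 + 361*√473/64)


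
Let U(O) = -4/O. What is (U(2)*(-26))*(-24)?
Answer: -1248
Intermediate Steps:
(U(2)*(-26))*(-24) = (-4/2*(-26))*(-24) = (-4*½*(-26))*(-24) = -2*(-26)*(-24) = 52*(-24) = -1248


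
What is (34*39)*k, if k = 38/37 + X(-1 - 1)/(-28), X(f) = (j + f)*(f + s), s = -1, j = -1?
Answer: 484653/518 ≈ 935.62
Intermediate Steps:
X(f) = (-1 + f)² (X(f) = (-1 + f)*(f - 1) = (-1 + f)*(-1 + f) = (-1 + f)²)
k = 731/1036 (k = 38/37 + (1 + (-1 - 1)² - 2*(-1 - 1))/(-28) = 38*(1/37) + (1 + (-2)² - 2*(-2))*(-1/28) = 38/37 + (1 + 4 + 4)*(-1/28) = 38/37 + 9*(-1/28) = 38/37 - 9/28 = 731/1036 ≈ 0.70560)
(34*39)*k = (34*39)*(731/1036) = 1326*(731/1036) = 484653/518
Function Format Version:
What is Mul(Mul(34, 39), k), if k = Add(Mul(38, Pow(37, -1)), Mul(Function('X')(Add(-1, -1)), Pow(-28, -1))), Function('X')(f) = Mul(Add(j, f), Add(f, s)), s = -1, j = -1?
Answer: Rational(484653, 518) ≈ 935.62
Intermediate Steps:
Function('X')(f) = Pow(Add(-1, f), 2) (Function('X')(f) = Mul(Add(-1, f), Add(f, -1)) = Mul(Add(-1, f), Add(-1, f)) = Pow(Add(-1, f), 2))
k = Rational(731, 1036) (k = Add(Mul(38, Pow(37, -1)), Mul(Add(1, Pow(Add(-1, -1), 2), Mul(-2, Add(-1, -1))), Pow(-28, -1))) = Add(Mul(38, Rational(1, 37)), Mul(Add(1, Pow(-2, 2), Mul(-2, -2)), Rational(-1, 28))) = Add(Rational(38, 37), Mul(Add(1, 4, 4), Rational(-1, 28))) = Add(Rational(38, 37), Mul(9, Rational(-1, 28))) = Add(Rational(38, 37), Rational(-9, 28)) = Rational(731, 1036) ≈ 0.70560)
Mul(Mul(34, 39), k) = Mul(Mul(34, 39), Rational(731, 1036)) = Mul(1326, Rational(731, 1036)) = Rational(484653, 518)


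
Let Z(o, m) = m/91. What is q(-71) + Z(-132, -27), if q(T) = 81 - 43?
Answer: 3431/91 ≈ 37.703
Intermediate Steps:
Z(o, m) = m/91 (Z(o, m) = m*(1/91) = m/91)
q(T) = 38
q(-71) + Z(-132, -27) = 38 + (1/91)*(-27) = 38 - 27/91 = 3431/91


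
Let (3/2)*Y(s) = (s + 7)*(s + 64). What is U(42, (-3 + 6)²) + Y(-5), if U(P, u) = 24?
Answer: 308/3 ≈ 102.67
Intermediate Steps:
Y(s) = 2*(7 + s)*(64 + s)/3 (Y(s) = 2*((s + 7)*(s + 64))/3 = 2*((7 + s)*(64 + s))/3 = 2*(7 + s)*(64 + s)/3)
U(42, (-3 + 6)²) + Y(-5) = 24 + (896/3 + (⅔)*(-5)² + (142/3)*(-5)) = 24 + (896/3 + (⅔)*25 - 710/3) = 24 + (896/3 + 50/3 - 710/3) = 24 + 236/3 = 308/3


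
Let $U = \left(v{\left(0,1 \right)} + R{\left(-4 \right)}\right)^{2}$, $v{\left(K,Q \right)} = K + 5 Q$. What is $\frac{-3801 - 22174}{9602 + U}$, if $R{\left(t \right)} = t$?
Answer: $- \frac{25975}{9603} \approx -2.7049$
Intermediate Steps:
$U = 1$ ($U = \left(\left(0 + 5 \cdot 1\right) - 4\right)^{2} = \left(\left(0 + 5\right) - 4\right)^{2} = \left(5 - 4\right)^{2} = 1^{2} = 1$)
$\frac{-3801 - 22174}{9602 + U} = \frac{-3801 - 22174}{9602 + 1} = - \frac{25975}{9603}$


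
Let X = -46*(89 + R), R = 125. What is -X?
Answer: 9844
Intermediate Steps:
X = -9844 (X = -46*(89 + 125) = -46*214 = -9844)
-X = -1*(-9844) = 9844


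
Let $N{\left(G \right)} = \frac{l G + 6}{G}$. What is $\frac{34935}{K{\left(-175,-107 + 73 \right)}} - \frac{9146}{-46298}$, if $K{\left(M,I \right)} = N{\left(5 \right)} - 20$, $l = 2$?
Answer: $- \frac{192531783}{92596} \approx -2079.3$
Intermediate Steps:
$N{\left(G \right)} = \frac{6 + 2 G}{G}$ ($N{\left(G \right)} = \frac{2 G + 6}{G} = \frac{6 + 2 G}{G}$)
$K{\left(M,I \right)} = - \frac{84}{5}$ ($K{\left(M,I \right)} = \left(2 + \frac{6}{5}\right) - 20 = \frac{16}{5} - 20 = - \frac{84}{5}$)
$\frac{34935}{K{\left(-175,-107 + 73 \right)}} - \frac{9146}{-46298} = \frac{34935}{- \frac{84}{5}} - \frac{9146}{-46298} = 34935 \left(- \frac{5}{84}\right) - - \frac{4573}{23149} = - \frac{58225}{28} + \frac{4573}{23149} = - \frac{192531783}{92596}$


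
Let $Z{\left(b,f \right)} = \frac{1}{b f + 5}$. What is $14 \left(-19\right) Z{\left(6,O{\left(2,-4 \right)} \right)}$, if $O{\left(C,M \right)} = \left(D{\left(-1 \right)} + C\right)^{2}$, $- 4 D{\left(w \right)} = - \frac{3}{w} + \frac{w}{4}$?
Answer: $- \frac{34048}{1963} \approx -17.345$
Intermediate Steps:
$D{\left(w \right)} = - \frac{w}{16} + \frac{3}{4 w}$ ($D{\left(w \right)} = - \frac{- \frac{3}{w} + \frac{w}{4}}{4} = - \frac{w}{16} + \frac{3}{4 w}$)
$O{\left(C,M \right)} = \left(- \frac{11}{16} + C\right)^{2}$ ($O{\left(C,M \right)} = \left(\frac{12 - \left(-1\right)^{2}}{16 \left(-1\right)} + C\right)^{2} = \left(\frac{1}{16} \left(-1\right) \left(12 - 1\right) + C\right)^{2} = \left(\frac{1}{16} \left(-1\right) 11 + C\right)^{2} = \left(- \frac{11}{16} + C\right)^{2}$)
$Z{\left(b,f \right)} = \frac{1}{5 + b f}$
$14 \left(-19\right) Z{\left(6,O{\left(2,-4 \right)} \right)} = \frac{14 \left(-19\right)}{5 + 6 \frac{\left(-11 + 16 \cdot 2\right)^{2}}{256}} = - \frac{266}{5 + 6 \frac{\left(-11 + 32\right)^{2}}{256}} = - \frac{266}{5 + 6 \frac{21^{2}}{256}} = - \frac{266}{5 + 6 \cdot \frac{1}{256} \cdot 441} = - \frac{266}{5 + 6 \cdot \frac{441}{256}} = - \frac{266}{5 + \frac{1323}{128}} = - \frac{266}{\frac{1963}{128}} = \left(-266\right) \frac{128}{1963} = - \frac{34048}{1963}$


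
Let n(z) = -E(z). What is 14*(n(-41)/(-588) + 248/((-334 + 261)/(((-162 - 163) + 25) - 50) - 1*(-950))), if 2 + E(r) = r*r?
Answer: 609428467/13968066 ≈ 43.630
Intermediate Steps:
E(r) = -2 + r² (E(r) = -2 + r*r = -2 + r²)
n(z) = 2 - z² (n(z) = -(-2 + z²) = 2 - z²)
14*(n(-41)/(-588) + 248/((-334 + 261)/(((-162 - 163) + 25) - 50) - 1*(-950))) = 14*((2 - 1*(-41)²)/(-588) + 248/((-334 + 261)/(((-162 - 163) + 25) - 50) - 1*(-950))) = 14*((2 - 1*1681)*(-1/588) + 248/(-73/((-325 + 25) - 50) + 950)) = 14*((2 - 1681)*(-1/588) + 248/(-73/(-300 - 50) + 950)) = 14*(-1679*(-1/588) + 248/(-73/(-350) + 950)) = 14*(1679/588 + 248/(-73*(-1/350) + 950)) = 14*(1679/588 + 248/(73/350 + 950)) = 14*(1679/588 + 248/(332573/350)) = 14*(1679/588 + 248*(350/332573)) = 14*(1679/588 + 86800/332573) = 14*(609428467/195552924) = 609428467/13968066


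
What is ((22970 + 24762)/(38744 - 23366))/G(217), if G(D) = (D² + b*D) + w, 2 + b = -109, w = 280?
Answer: 11933/89507649 ≈ 0.00013332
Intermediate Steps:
b = -111 (b = -2 - 109 = -111)
G(D) = 280 + D² - 111*D (G(D) = (D² - 111*D) + 280 = 280 + D² - 111*D)
((22970 + 24762)/(38744 - 23366))/G(217) = ((22970 + 24762)/(38744 - 23366))/(280 + 217² - 111*217) = (47732/15378)/(280 + 47089 - 24087) = (47732*(1/15378))/23282 = (23866/7689)*(1/23282) = 11933/89507649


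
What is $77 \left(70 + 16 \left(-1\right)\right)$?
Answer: $4158$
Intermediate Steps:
$77 \left(70 + 16 \left(-1\right)\right) = 77 \left(70 - 16\right) = 77 \cdot 54 = 4158$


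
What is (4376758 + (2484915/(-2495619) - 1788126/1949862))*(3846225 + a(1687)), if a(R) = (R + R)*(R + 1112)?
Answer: 5241642428284174905671600/90113197307 ≈ 5.8167e+13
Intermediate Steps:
a(R) = 2*R*(1112 + R) (a(R) = (2*R)*(1112 + R) = 2*R*(1112 + R))
(4376758 + (2484915/(-2495619) - 1788126/1949862))*(3846225 + a(1687)) = (4376758 + (2484915/(-2495619) - 1788126/1949862))*(3846225 + 2*1687*(1112 + 1687)) = (4376758 + (2484915*(-1/2495619) - 1788126*1/1949862))*(3846225 + 2*1687*2799) = (4376758 + (-828305/831873 - 298021/324977))*(3846225 + 9443826) = (4376758 - 517095697318/270339591921)*13290051 = (1183210454561274800/270339591921)*13290051 = 5241642428284174905671600/90113197307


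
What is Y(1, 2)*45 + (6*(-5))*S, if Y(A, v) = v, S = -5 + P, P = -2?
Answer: 300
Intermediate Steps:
S = -7 (S = -5 - 2 = -7)
Y(1, 2)*45 + (6*(-5))*S = 2*45 + (6*(-5))*(-7) = 90 - 30*(-7) = 90 + 210 = 300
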